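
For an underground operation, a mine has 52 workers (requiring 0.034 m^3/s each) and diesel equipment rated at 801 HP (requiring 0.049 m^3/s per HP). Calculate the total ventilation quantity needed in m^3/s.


41.017 m^3/s

Airflow for workers:
Q_people = 52 * 0.034 = 1.768 m^3/s
Airflow for diesel equipment:
Q_diesel = 801 * 0.049 = 39.249 m^3/s
Total ventilation:
Q_total = 1.768 + 39.249
= 41.017 m^3/s


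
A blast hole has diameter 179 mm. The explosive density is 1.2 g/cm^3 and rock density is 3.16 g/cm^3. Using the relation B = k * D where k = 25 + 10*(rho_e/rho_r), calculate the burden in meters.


First, compute k:
rho_e / rho_r = 1.2 / 3.16 = 0.3797468354
k = 25 + 10 * 0.3797468354 = 28.79746835
Then, compute burden:
B = k * D / 1000 = 28.79746835 * 179 / 1000
= 5154.746835 / 1000
= 5.1547 m

5.1547 m


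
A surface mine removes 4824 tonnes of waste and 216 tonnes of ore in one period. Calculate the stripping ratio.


22.3333

Stripping ratio = waste tonnage / ore tonnage
= 4824 / 216
= 22.3333


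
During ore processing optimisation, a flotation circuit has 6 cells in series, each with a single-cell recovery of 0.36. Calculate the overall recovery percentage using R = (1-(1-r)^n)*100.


Complement of single-cell recovery:
1 - r = 1 - 0.36 = 0.64
Raise to power n:
(1 - r)^6 = 0.64^6 = 0.06871947674
Overall recovery:
R = (1 - 0.06871947674) * 100
= 93.1281%

93.1281%


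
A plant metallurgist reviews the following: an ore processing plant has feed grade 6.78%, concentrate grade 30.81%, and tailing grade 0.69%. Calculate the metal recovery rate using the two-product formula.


91.8807%

Using the two-product formula:
R = 100 * c * (f - t) / (f * (c - t))
Numerator = 100 * 30.81 * (6.78 - 0.69)
= 100 * 30.81 * 6.09
= 18763.29
Denominator = 6.78 * (30.81 - 0.69)
= 6.78 * 30.12
= 204.2136
R = 18763.29 / 204.2136
= 91.8807%


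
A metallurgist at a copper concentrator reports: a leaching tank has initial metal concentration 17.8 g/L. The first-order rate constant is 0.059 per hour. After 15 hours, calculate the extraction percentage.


Compute the exponent:
-k * t = -0.059 * 15 = -0.885
Remaining concentration:
C = 17.8 * exp(-0.885)
= 17.8 * 0.4127141733
= 7.346312284 g/L
Extracted = 17.8 - 7.346312284 = 10.45368772 g/L
Extraction % = 10.45368772 / 17.8 * 100
= 58.7286%

58.7286%


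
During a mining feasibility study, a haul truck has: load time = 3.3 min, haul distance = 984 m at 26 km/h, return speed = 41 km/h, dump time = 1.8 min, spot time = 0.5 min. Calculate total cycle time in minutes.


Convert haul speed to m/min: 26 * 1000/60 = 433.3333333 m/min
Haul time = 984 / 433.3333333 = 2.270769231 min
Convert return speed to m/min: 41 * 1000/60 = 683.3333333 m/min
Return time = 984 / 683.3333333 = 1.44 min
Total cycle time:
= 3.3 + 2.270769231 + 1.8 + 1.44 + 0.5
= 9.3108 min

9.3108 min


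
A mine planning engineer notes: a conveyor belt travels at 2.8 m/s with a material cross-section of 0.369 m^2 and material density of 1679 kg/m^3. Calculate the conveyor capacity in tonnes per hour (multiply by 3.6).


Volumetric flow = speed * area
= 2.8 * 0.369 = 1.0332 m^3/s
Mass flow = volumetric * density
= 1.0332 * 1679 = 1734.7428 kg/s
Convert to t/h: multiply by 3.6
Capacity = 1734.7428 * 3.6
= 6245.0741 t/h

6245.0741 t/h


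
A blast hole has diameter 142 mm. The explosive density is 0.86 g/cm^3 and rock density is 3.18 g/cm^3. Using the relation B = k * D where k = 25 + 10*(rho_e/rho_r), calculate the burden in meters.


3.934 m

First, compute k:
rho_e / rho_r = 0.86 / 3.18 = 0.2704402516
k = 25 + 10 * 0.2704402516 = 27.70440252
Then, compute burden:
B = k * D / 1000 = 27.70440252 * 142 / 1000
= 3934.025157 / 1000
= 3.934 m


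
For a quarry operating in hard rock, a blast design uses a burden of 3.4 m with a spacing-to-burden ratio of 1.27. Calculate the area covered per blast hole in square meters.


14.6812 m^2

First, find the spacing:
Spacing = burden * ratio = 3.4 * 1.27
= 4.318 m
Then, calculate the area:
Area = burden * spacing = 3.4 * 4.318
= 14.6812 m^2


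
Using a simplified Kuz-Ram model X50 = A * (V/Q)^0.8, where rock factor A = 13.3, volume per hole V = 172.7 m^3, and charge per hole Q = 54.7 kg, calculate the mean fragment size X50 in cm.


33.3653 cm

Compute V/Q:
V/Q = 172.7 / 54.7 = 3.157221207
Raise to the power 0.8:
(V/Q)^0.8 = 3.157221207^0.8 = 2.50867273
Multiply by A:
X50 = 13.3 * 2.50867273
= 33.3653 cm


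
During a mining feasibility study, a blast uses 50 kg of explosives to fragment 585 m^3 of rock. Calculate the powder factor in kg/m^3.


0.0855 kg/m^3

Powder factor = explosive mass / rock volume
= 50 / 585
= 0.0855 kg/m^3


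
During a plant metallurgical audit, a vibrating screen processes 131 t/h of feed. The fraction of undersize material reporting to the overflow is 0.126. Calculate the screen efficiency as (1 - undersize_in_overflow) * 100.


Screen efficiency = (1 - fraction of undersize in overflow) * 100
= (1 - 0.126) * 100
= 0.874 * 100
= 87.4%

87.4%


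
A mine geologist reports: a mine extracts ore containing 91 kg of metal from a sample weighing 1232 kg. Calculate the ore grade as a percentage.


Ore grade = (metal mass / ore mass) * 100
= (91 / 1232) * 100
= 0.07386363636 * 100
= 7.3864%

7.3864%


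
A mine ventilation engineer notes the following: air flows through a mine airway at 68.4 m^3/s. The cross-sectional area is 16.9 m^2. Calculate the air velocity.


4.0473 m/s

Velocity = flow rate / cross-sectional area
= 68.4 / 16.9
= 4.0473 m/s


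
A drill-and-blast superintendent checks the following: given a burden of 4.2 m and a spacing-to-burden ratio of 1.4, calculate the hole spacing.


5.88 m

Spacing = burden * ratio
= 4.2 * 1.4
= 5.88 m


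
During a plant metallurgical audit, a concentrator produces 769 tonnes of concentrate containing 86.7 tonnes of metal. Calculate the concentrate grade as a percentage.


Grade = (metal in concentrate / concentrate mass) * 100
= (86.7 / 769) * 100
= 0.1127438231 * 100
= 11.2744%

11.2744%


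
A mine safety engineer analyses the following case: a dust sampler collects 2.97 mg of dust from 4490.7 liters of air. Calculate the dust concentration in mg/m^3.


0.6614 mg/m^3

Convert liters to m^3: 1 m^3 = 1000 L
Concentration = mass / volume * 1000
= 2.97 / 4490.7 * 1000
= 0.0006613668248 * 1000
= 0.6614 mg/m^3


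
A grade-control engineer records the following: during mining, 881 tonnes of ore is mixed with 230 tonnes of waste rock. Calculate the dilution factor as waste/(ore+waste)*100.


Total material = ore + waste
= 881 + 230 = 1111 tonnes
Dilution = waste / total * 100
= 230 / 1111 * 100
= 0.2070207021 * 100
= 20.7021%

20.7021%


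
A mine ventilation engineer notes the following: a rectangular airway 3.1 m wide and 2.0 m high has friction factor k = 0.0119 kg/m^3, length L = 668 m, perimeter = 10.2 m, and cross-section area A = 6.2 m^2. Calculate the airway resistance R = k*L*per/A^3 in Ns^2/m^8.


Compute the numerator:
k * L * per = 0.0119 * 668 * 10.2
= 81.08184
Compute the denominator:
A^3 = 6.2^3 = 238.328
Resistance:
R = 81.08184 / 238.328
= 0.3402 Ns^2/m^8

0.3402 Ns^2/m^8


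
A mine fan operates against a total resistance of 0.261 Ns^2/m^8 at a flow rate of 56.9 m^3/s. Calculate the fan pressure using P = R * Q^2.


Compute Q^2:
Q^2 = 56.9^2 = 3237.61
Compute pressure:
P = R * Q^2 = 0.261 * 3237.61
= 845.0162 Pa

845.0162 Pa


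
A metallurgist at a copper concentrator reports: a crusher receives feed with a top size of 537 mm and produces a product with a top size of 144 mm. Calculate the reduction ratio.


Reduction ratio = feed size / product size
= 537 / 144
= 3.7292

3.7292


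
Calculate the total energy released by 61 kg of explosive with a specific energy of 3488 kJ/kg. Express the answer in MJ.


212.768 MJ

Energy = mass * specific_energy / 1000
= 61 * 3488 / 1000
= 212768 / 1000
= 212.768 MJ


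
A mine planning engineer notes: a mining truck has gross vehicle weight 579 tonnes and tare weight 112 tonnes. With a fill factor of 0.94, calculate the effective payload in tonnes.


Maximum payload = gross - tare
= 579 - 112 = 467 tonnes
Effective payload = max payload * fill factor
= 467 * 0.94
= 438.98 tonnes

438.98 tonnes


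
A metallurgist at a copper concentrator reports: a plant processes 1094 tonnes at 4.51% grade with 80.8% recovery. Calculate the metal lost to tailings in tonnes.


9.4732 tonnes

Total metal in feed:
= 1094 * 4.51 / 100 = 49.3394 tonnes
Metal recovered:
= 49.3394 * 80.8 / 100 = 39.8662352 tonnes
Metal lost to tailings:
= 49.3394 - 39.8662352
= 9.4732 tonnes


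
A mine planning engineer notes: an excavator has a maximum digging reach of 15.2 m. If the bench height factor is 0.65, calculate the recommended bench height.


Bench height = reach * factor
= 15.2 * 0.65
= 9.88 m

9.88 m


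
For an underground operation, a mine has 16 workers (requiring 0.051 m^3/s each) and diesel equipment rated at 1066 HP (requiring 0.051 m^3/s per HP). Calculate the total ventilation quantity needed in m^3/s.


Airflow for workers:
Q_people = 16 * 0.051 = 0.816 m^3/s
Airflow for diesel equipment:
Q_diesel = 1066 * 0.051 = 54.366 m^3/s
Total ventilation:
Q_total = 0.816 + 54.366
= 55.182 m^3/s

55.182 m^3/s


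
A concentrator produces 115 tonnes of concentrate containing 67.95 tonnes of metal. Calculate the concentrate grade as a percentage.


59.087%

Grade = (metal in concentrate / concentrate mass) * 100
= (67.95 / 115) * 100
= 0.5908695652 * 100
= 59.087%


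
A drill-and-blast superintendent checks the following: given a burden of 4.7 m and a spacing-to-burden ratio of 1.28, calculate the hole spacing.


Spacing = burden * ratio
= 4.7 * 1.28
= 6.016 m

6.016 m


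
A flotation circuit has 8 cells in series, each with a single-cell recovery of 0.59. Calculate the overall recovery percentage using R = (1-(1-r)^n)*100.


99.9202%

Complement of single-cell recovery:
1 - r = 1 - 0.59 = 0.41
Raise to power n:
(1 - r)^8 = 0.41^8 = 0.0007984925229
Overall recovery:
R = (1 - 0.0007984925229) * 100
= 99.9202%


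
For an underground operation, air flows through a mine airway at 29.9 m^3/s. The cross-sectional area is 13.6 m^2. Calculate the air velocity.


2.1985 m/s

Velocity = flow rate / cross-sectional area
= 29.9 / 13.6
= 2.1985 m/s


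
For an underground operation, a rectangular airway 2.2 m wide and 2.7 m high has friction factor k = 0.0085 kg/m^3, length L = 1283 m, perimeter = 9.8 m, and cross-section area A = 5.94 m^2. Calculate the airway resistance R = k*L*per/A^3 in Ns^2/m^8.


Compute the numerator:
k * L * per = 0.0085 * 1283 * 9.8
= 106.8739
Compute the denominator:
A^3 = 5.94^3 = 209.584584
Resistance:
R = 106.8739 / 209.584584
= 0.5099 Ns^2/m^8

0.5099 Ns^2/m^8


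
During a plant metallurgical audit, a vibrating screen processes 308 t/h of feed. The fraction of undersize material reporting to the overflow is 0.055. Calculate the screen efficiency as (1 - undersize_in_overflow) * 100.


94.5%

Screen efficiency = (1 - fraction of undersize in overflow) * 100
= (1 - 0.055) * 100
= 0.945 * 100
= 94.5%


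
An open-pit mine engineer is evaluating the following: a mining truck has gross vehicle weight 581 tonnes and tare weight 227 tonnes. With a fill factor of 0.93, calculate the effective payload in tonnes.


Maximum payload = gross - tare
= 581 - 227 = 354 tonnes
Effective payload = max payload * fill factor
= 354 * 0.93
= 329.22 tonnes

329.22 tonnes


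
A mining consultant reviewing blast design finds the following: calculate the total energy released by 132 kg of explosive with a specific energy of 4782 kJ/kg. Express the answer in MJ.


Energy = mass * specific_energy / 1000
= 132 * 4782 / 1000
= 631224 / 1000
= 631.224 MJ

631.224 MJ


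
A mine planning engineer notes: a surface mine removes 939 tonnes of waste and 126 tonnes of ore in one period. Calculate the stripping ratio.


Stripping ratio = waste tonnage / ore tonnage
= 939 / 126
= 7.4524

7.4524


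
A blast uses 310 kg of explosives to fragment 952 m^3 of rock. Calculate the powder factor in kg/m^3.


0.3256 kg/m^3

Powder factor = explosive mass / rock volume
= 310 / 952
= 0.3256 kg/m^3


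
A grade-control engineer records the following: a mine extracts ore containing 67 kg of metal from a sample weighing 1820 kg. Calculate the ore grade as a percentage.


3.6813%

Ore grade = (metal mass / ore mass) * 100
= (67 / 1820) * 100
= 0.03681318681 * 100
= 3.6813%


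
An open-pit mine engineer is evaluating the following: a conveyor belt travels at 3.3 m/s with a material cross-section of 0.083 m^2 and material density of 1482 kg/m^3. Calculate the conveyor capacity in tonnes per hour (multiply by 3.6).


Volumetric flow = speed * area
= 3.3 * 0.083 = 0.2739 m^3/s
Mass flow = volumetric * density
= 0.2739 * 1482 = 405.9198 kg/s
Convert to t/h: multiply by 3.6
Capacity = 405.9198 * 3.6
= 1461.3113 t/h

1461.3113 t/h


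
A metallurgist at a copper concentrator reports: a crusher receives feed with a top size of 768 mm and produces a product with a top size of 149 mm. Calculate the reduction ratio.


Reduction ratio = feed size / product size
= 768 / 149
= 5.1544

5.1544


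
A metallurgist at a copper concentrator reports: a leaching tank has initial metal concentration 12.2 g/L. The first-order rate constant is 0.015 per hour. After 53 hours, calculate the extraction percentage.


Compute the exponent:
-k * t = -0.015 * 53 = -0.795
Remaining concentration:
C = 12.2 * exp(-0.795)
= 12.2 * 0.4515812349
= 5.509291066 g/L
Extracted = 12.2 - 5.509291066 = 6.690708934 g/L
Extraction % = 6.690708934 / 12.2 * 100
= 54.8419%

54.8419%


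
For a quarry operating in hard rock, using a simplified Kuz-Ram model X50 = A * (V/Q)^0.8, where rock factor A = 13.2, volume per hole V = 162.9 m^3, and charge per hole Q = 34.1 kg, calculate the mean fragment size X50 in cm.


46.1219 cm

Compute V/Q:
V/Q = 162.9 / 34.1 = 4.7771261
Raise to the power 0.8:
(V/Q)^0.8 = 4.7771261^0.8 = 3.494084183
Multiply by A:
X50 = 13.2 * 3.494084183
= 46.1219 cm


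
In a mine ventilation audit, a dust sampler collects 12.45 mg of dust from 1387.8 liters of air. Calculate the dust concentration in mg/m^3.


8.971 mg/m^3

Convert liters to m^3: 1 m^3 = 1000 L
Concentration = mass / volume * 1000
= 12.45 / 1387.8 * 1000
= 0.00897103329 * 1000
= 8.971 mg/m^3


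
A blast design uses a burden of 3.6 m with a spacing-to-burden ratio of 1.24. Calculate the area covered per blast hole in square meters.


First, find the spacing:
Spacing = burden * ratio = 3.6 * 1.24
= 4.464 m
Then, calculate the area:
Area = burden * spacing = 3.6 * 4.464
= 16.0704 m^2

16.0704 m^2


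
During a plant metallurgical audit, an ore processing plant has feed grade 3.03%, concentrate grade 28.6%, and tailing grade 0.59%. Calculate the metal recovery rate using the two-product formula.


Using the two-product formula:
R = 100 * c * (f - t) / (f * (c - t))
Numerator = 100 * 28.6 * (3.03 - 0.59)
= 100 * 28.6 * 2.44
= 6978.4
Denominator = 3.03 * (28.6 - 0.59)
= 3.03 * 28.01
= 84.8703
R = 6978.4 / 84.8703
= 82.2243%

82.2243%


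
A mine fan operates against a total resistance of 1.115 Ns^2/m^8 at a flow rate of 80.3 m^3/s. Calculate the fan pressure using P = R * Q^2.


Compute Q^2:
Q^2 = 80.3^2 = 6448.09
Compute pressure:
P = R * Q^2 = 1.115 * 6448.09
= 7189.6204 Pa

7189.6204 Pa


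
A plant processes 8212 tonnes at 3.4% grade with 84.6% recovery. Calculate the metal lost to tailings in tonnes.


42.998 tonnes

Total metal in feed:
= 8212 * 3.4 / 100 = 279.208 tonnes
Metal recovered:
= 279.208 * 84.6 / 100 = 236.209968 tonnes
Metal lost to tailings:
= 279.208 - 236.209968
= 42.998 tonnes


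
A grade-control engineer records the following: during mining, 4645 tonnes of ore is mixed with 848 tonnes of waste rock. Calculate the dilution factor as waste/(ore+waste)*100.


15.4378%

Total material = ore + waste
= 4645 + 848 = 5493 tonnes
Dilution = waste / total * 100
= 848 / 5493 * 100
= 0.1543782997 * 100
= 15.4378%


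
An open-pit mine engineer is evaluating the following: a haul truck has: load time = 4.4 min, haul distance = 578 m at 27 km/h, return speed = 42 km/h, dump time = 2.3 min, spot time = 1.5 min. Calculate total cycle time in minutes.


10.3102 min

Convert haul speed to m/min: 27 * 1000/60 = 450 m/min
Haul time = 578 / 450 = 1.284444444 min
Convert return speed to m/min: 42 * 1000/60 = 700 m/min
Return time = 578 / 700 = 0.8257142857 min
Total cycle time:
= 4.4 + 1.284444444 + 2.3 + 0.8257142857 + 1.5
= 10.3102 min


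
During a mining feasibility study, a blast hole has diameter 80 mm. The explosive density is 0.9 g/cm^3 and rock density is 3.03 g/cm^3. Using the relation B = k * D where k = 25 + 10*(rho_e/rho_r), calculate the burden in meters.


First, compute k:
rho_e / rho_r = 0.9 / 3.03 = 0.297029703
k = 25 + 10 * 0.297029703 = 27.97029703
Then, compute burden:
B = k * D / 1000 = 27.97029703 * 80 / 1000
= 2237.623762 / 1000
= 2.2376 m

2.2376 m


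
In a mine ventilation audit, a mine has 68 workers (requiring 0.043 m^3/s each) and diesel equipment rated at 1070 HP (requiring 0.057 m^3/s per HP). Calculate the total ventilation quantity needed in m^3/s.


Airflow for workers:
Q_people = 68 * 0.043 = 2.924 m^3/s
Airflow for diesel equipment:
Q_diesel = 1070 * 0.057 = 60.99 m^3/s
Total ventilation:
Q_total = 2.924 + 60.99
= 63.914 m^3/s

63.914 m^3/s


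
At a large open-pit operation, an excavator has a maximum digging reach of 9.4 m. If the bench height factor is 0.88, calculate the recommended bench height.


Bench height = reach * factor
= 9.4 * 0.88
= 8.272 m

8.272 m


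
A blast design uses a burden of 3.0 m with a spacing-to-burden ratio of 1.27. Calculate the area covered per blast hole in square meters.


First, find the spacing:
Spacing = burden * ratio = 3.0 * 1.27
= 3.81 m
Then, calculate the area:
Area = burden * spacing = 3.0 * 3.81
= 11.43 m^2

11.43 m^2


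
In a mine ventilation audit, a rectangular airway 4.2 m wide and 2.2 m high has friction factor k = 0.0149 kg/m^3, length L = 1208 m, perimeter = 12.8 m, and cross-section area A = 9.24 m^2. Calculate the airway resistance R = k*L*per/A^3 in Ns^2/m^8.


Compute the numerator:
k * L * per = 0.0149 * 1208 * 12.8
= 230.38976
Compute the denominator:
A^3 = 9.24^3 = 788.889024
Resistance:
R = 230.38976 / 788.889024
= 0.292 Ns^2/m^8

0.292 Ns^2/m^8


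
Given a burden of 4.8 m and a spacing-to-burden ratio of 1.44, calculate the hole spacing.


Spacing = burden * ratio
= 4.8 * 1.44
= 6.912 m

6.912 m


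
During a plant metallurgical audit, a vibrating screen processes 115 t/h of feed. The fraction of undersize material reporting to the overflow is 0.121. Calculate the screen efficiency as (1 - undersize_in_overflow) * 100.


87.9%

Screen efficiency = (1 - fraction of undersize in overflow) * 100
= (1 - 0.121) * 100
= 0.879 * 100
= 87.9%


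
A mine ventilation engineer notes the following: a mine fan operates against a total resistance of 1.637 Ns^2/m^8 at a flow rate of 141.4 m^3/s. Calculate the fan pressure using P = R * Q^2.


32730.1125 Pa

Compute Q^2:
Q^2 = 141.4^2 = 19993.96
Compute pressure:
P = R * Q^2 = 1.637 * 19993.96
= 32730.1125 Pa


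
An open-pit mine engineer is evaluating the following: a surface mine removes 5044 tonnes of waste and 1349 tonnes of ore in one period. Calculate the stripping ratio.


Stripping ratio = waste tonnage / ore tonnage
= 5044 / 1349
= 3.7391

3.7391


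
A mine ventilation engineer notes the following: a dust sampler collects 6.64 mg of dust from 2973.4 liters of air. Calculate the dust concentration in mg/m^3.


2.2331 mg/m^3

Convert liters to m^3: 1 m^3 = 1000 L
Concentration = mass / volume * 1000
= 6.64 / 2973.4 * 1000
= 0.002233133786 * 1000
= 2.2331 mg/m^3


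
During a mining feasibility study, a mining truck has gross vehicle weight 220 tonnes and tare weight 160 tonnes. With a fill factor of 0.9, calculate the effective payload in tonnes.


Maximum payload = gross - tare
= 220 - 160 = 60 tonnes
Effective payload = max payload * fill factor
= 60 * 0.9
= 54.0 tonnes

54.0 tonnes


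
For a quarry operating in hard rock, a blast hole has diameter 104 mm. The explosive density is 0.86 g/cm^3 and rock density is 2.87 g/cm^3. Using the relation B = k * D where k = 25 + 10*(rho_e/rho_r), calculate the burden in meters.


2.9116 m

First, compute k:
rho_e / rho_r = 0.86 / 2.87 = 0.2996515679
k = 25 + 10 * 0.2996515679 = 27.99651568
Then, compute burden:
B = k * D / 1000 = 27.99651568 * 104 / 1000
= 2911.637631 / 1000
= 2.9116 m


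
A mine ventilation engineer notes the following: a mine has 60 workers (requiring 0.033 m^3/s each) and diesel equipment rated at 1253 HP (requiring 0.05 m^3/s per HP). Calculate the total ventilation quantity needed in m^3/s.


Airflow for workers:
Q_people = 60 * 0.033 = 1.98 m^3/s
Airflow for diesel equipment:
Q_diesel = 1253 * 0.05 = 62.65 m^3/s
Total ventilation:
Q_total = 1.98 + 62.65
= 64.63 m^3/s

64.63 m^3/s


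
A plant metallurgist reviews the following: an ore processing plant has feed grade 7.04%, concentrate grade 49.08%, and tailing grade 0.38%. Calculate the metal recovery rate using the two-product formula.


95.3404%

Using the two-product formula:
R = 100 * c * (f - t) / (f * (c - t))
Numerator = 100 * 49.08 * (7.04 - 0.38)
= 100 * 49.08 * 6.66
= 32687.28
Denominator = 7.04 * (49.08 - 0.38)
= 7.04 * 48.7
= 342.848
R = 32687.28 / 342.848
= 95.3404%


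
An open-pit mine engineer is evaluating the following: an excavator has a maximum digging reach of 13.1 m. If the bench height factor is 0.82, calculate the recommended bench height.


10.742 m

Bench height = reach * factor
= 13.1 * 0.82
= 10.742 m


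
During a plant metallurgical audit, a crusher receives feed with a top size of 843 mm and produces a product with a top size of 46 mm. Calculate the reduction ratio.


18.3261

Reduction ratio = feed size / product size
= 843 / 46
= 18.3261


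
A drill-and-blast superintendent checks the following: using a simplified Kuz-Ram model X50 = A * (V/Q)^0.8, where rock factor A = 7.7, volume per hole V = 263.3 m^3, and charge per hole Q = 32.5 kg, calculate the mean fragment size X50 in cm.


Compute V/Q:
V/Q = 263.3 / 32.5 = 8.101538462
Raise to the power 0.8:
(V/Q)^0.8 = 8.101538462^0.8 = 5.331556286
Multiply by A:
X50 = 7.7 * 5.331556286
= 41.053 cm

41.053 cm


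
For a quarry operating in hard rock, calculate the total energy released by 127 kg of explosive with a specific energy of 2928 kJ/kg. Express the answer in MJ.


371.856 MJ

Energy = mass * specific_energy / 1000
= 127 * 2928 / 1000
= 371856 / 1000
= 371.856 MJ


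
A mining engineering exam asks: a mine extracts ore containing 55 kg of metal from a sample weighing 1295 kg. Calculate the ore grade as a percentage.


4.2471%

Ore grade = (metal mass / ore mass) * 100
= (55 / 1295) * 100
= 0.04247104247 * 100
= 4.2471%


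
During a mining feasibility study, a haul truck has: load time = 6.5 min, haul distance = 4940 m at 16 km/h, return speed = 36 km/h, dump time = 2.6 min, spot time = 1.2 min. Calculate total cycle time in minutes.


37.0583 min

Convert haul speed to m/min: 16 * 1000/60 = 266.6666667 m/min
Haul time = 4940 / 266.6666667 = 18.525 min
Convert return speed to m/min: 36 * 1000/60 = 600 m/min
Return time = 4940 / 600 = 8.233333333 min
Total cycle time:
= 6.5 + 18.525 + 2.6 + 8.233333333 + 1.2
= 37.0583 min


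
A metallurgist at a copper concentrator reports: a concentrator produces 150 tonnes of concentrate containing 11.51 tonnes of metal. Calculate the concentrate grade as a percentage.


7.6733%

Grade = (metal in concentrate / concentrate mass) * 100
= (11.51 / 150) * 100
= 0.07673333333 * 100
= 7.6733%


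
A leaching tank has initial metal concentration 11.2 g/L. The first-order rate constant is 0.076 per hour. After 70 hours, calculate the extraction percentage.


99.5107%

Compute the exponent:
-k * t = -0.076 * 70 = -5.32
Remaining concentration:
C = 11.2 * exp(-5.32)
= 11.2 * 0.004892753725
= 0.05479884172 g/L
Extracted = 11.2 - 0.05479884172 = 11.14520116 g/L
Extraction % = 11.14520116 / 11.2 * 100
= 99.5107%


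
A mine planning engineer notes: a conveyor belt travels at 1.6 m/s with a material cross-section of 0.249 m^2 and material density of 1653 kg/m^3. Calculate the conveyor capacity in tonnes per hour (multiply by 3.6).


Volumetric flow = speed * area
= 1.6 * 0.249 = 0.3984 m^3/s
Mass flow = volumetric * density
= 0.3984 * 1653 = 658.5552 kg/s
Convert to t/h: multiply by 3.6
Capacity = 658.5552 * 3.6
= 2370.7987 t/h

2370.7987 t/h


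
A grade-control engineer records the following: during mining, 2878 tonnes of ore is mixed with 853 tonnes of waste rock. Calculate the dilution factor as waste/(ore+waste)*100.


22.8625%

Total material = ore + waste
= 2878 + 853 = 3731 tonnes
Dilution = waste / total * 100
= 853 / 3731 * 100
= 0.2286250335 * 100
= 22.8625%


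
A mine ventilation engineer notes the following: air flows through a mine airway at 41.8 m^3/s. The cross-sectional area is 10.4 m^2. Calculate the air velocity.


Velocity = flow rate / cross-sectional area
= 41.8 / 10.4
= 4.0192 m/s

4.0192 m/s


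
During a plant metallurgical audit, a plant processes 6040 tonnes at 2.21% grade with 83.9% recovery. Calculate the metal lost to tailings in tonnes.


21.4909 tonnes

Total metal in feed:
= 6040 * 2.21 / 100 = 133.484 tonnes
Metal recovered:
= 133.484 * 83.9 / 100 = 111.993076 tonnes
Metal lost to tailings:
= 133.484 - 111.993076
= 21.4909 tonnes


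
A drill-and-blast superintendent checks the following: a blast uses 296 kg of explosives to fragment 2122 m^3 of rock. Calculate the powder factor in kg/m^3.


Powder factor = explosive mass / rock volume
= 296 / 2122
= 0.1395 kg/m^3

0.1395 kg/m^3


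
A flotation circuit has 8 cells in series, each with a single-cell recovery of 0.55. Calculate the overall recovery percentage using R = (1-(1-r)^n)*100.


Complement of single-cell recovery:
1 - r = 1 - 0.55 = 0.45
Raise to power n:
(1 - r)^8 = 0.45^8 = 0.001681512539
Overall recovery:
R = (1 - 0.001681512539) * 100
= 99.8318%

99.8318%


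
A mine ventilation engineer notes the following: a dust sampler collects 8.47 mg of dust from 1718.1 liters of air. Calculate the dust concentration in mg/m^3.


Convert liters to m^3: 1 m^3 = 1000 L
Concentration = mass / volume * 1000
= 8.47 / 1718.1 * 1000
= 0.004929864385 * 1000
= 4.9299 mg/m^3

4.9299 mg/m^3


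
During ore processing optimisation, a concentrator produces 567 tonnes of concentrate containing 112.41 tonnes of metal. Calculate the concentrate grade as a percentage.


Grade = (metal in concentrate / concentrate mass) * 100
= (112.41 / 567) * 100
= 0.1982539683 * 100
= 19.8254%

19.8254%


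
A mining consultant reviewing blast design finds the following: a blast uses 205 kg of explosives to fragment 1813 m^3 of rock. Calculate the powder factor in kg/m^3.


Powder factor = explosive mass / rock volume
= 205 / 1813
= 0.1131 kg/m^3

0.1131 kg/m^3


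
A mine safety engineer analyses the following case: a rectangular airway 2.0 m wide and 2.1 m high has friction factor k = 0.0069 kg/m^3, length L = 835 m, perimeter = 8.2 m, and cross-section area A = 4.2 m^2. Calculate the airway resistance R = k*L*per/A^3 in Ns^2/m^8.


Compute the numerator:
k * L * per = 0.0069 * 835 * 8.2
= 47.2443
Compute the denominator:
A^3 = 4.2^3 = 74.088
Resistance:
R = 47.2443 / 74.088
= 0.6377 Ns^2/m^8

0.6377 Ns^2/m^8


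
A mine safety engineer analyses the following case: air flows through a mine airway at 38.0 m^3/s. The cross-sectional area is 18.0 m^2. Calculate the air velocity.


2.1111 m/s

Velocity = flow rate / cross-sectional area
= 38.0 / 18.0
= 2.1111 m/s


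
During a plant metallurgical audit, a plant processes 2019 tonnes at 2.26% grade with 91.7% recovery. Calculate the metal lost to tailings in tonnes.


3.7872 tonnes

Total metal in feed:
= 2019 * 2.26 / 100 = 45.6294 tonnes
Metal recovered:
= 45.6294 * 91.7 / 100 = 41.8421598 tonnes
Metal lost to tailings:
= 45.6294 - 41.8421598
= 3.7872 tonnes


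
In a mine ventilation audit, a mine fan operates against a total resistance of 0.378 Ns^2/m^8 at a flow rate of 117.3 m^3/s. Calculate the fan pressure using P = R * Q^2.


Compute Q^2:
Q^2 = 117.3^2 = 13759.29
Compute pressure:
P = R * Q^2 = 0.378 * 13759.29
= 5201.0116 Pa

5201.0116 Pa


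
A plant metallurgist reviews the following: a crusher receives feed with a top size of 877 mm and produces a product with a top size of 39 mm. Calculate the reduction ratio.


22.4872

Reduction ratio = feed size / product size
= 877 / 39
= 22.4872


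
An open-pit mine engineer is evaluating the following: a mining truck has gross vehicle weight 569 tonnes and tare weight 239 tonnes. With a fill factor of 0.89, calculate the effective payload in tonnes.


Maximum payload = gross - tare
= 569 - 239 = 330 tonnes
Effective payload = max payload * fill factor
= 330 * 0.89
= 293.7 tonnes

293.7 tonnes


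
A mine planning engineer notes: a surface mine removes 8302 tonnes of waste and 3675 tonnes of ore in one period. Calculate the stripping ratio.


Stripping ratio = waste tonnage / ore tonnage
= 8302 / 3675
= 2.259

2.259


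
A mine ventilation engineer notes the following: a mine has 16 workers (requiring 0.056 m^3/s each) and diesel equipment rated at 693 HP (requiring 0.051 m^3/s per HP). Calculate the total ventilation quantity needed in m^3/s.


36.239 m^3/s

Airflow for workers:
Q_people = 16 * 0.056 = 0.896 m^3/s
Airflow for diesel equipment:
Q_diesel = 693 * 0.051 = 35.343 m^3/s
Total ventilation:
Q_total = 0.896 + 35.343
= 36.239 m^3/s


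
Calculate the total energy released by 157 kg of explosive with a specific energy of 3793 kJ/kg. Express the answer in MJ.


595.501 MJ

Energy = mass * specific_energy / 1000
= 157 * 3793 / 1000
= 595501 / 1000
= 595.501 MJ


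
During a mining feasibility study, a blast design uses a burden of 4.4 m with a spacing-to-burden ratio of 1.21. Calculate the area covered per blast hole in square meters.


First, find the spacing:
Spacing = burden * ratio = 4.4 * 1.21
= 5.324 m
Then, calculate the area:
Area = burden * spacing = 4.4 * 5.324
= 23.4256 m^2

23.4256 m^2


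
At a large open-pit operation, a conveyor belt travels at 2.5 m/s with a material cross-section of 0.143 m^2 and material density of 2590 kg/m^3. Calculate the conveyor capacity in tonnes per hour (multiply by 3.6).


3333.33 t/h

Volumetric flow = speed * area
= 2.5 * 0.143 = 0.3575 m^3/s
Mass flow = volumetric * density
= 0.3575 * 2590 = 925.925 kg/s
Convert to t/h: multiply by 3.6
Capacity = 925.925 * 3.6
= 3333.33 t/h


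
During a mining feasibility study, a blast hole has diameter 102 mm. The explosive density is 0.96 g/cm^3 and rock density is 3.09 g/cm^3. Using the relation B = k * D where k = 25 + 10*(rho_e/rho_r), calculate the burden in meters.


First, compute k:
rho_e / rho_r = 0.96 / 3.09 = 0.3106796117
k = 25 + 10 * 0.3106796117 = 28.10679612
Then, compute burden:
B = k * D / 1000 = 28.10679612 * 102 / 1000
= 2866.893204 / 1000
= 2.8669 m

2.8669 m


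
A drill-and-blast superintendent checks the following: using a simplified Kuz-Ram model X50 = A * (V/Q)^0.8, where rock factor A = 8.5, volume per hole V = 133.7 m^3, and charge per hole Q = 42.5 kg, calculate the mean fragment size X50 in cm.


21.2624 cm

Compute V/Q:
V/Q = 133.7 / 42.5 = 3.145882353
Raise to the power 0.8:
(V/Q)^0.8 = 3.145882353^0.8 = 2.501462414
Multiply by A:
X50 = 8.5 * 2.501462414
= 21.2624 cm


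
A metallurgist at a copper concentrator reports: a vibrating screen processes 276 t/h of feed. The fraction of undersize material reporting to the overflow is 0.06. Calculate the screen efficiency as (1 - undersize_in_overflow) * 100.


Screen efficiency = (1 - fraction of undersize in overflow) * 100
= (1 - 0.06) * 100
= 0.94 * 100
= 94.0%

94.0%


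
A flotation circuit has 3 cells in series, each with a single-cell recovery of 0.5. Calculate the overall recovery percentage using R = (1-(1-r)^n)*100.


87.5%

Complement of single-cell recovery:
1 - r = 1 - 0.5 = 0.5
Raise to power n:
(1 - r)^3 = 0.5^3 = 0.125
Overall recovery:
R = (1 - 0.125) * 100
= 87.5%


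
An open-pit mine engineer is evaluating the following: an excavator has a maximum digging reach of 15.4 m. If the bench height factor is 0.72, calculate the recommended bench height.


Bench height = reach * factor
= 15.4 * 0.72
= 11.088 m

11.088 m


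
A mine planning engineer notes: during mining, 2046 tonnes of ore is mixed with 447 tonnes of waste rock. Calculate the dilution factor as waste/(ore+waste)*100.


17.9302%

Total material = ore + waste
= 2046 + 447 = 2493 tonnes
Dilution = waste / total * 100
= 447 / 2493 * 100
= 0.1793020457 * 100
= 17.9302%


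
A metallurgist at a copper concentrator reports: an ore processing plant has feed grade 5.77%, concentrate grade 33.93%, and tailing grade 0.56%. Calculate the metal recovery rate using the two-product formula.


91.8099%

Using the two-product formula:
R = 100 * c * (f - t) / (f * (c - t))
Numerator = 100 * 33.93 * (5.77 - 0.56)
= 100 * 33.93 * 5.21
= 17677.53
Denominator = 5.77 * (33.93 - 0.56)
= 5.77 * 33.37
= 192.5449
R = 17677.53 / 192.5449
= 91.8099%


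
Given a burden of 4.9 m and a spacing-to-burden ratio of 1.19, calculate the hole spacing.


Spacing = burden * ratio
= 4.9 * 1.19
= 5.831 m

5.831 m


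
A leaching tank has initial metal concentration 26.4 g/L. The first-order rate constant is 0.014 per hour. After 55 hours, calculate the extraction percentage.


Compute the exponent:
-k * t = -0.014 * 55 = -0.77
Remaining concentration:
C = 26.4 * exp(-0.77)
= 26.4 * 0.4630130683
= 12.223545 g/L
Extracted = 26.4 - 12.223545 = 14.176455 g/L
Extraction % = 14.176455 / 26.4 * 100
= 53.6987%

53.6987%


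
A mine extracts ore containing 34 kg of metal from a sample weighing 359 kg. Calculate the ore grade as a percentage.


Ore grade = (metal mass / ore mass) * 100
= (34 / 359) * 100
= 0.09470752089 * 100
= 9.4708%

9.4708%


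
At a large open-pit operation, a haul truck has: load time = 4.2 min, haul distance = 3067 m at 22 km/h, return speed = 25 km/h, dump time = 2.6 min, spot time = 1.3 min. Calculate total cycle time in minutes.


Convert haul speed to m/min: 22 * 1000/60 = 366.6666667 m/min
Haul time = 3067 / 366.6666667 = 8.364545455 min
Convert return speed to m/min: 25 * 1000/60 = 416.6666667 m/min
Return time = 3067 / 416.6666667 = 7.3608 min
Total cycle time:
= 4.2 + 8.364545455 + 2.6 + 7.3608 + 1.3
= 23.8253 min

23.8253 min


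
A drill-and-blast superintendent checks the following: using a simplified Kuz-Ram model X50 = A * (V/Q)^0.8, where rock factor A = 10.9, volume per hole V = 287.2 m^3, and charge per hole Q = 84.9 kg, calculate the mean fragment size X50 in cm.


Compute V/Q:
V/Q = 287.2 / 84.9 = 3.382803298
Raise to the power 0.8:
(V/Q)^0.8 = 3.382803298^0.8 = 2.651071227
Multiply by A:
X50 = 10.9 * 2.651071227
= 28.8967 cm

28.8967 cm


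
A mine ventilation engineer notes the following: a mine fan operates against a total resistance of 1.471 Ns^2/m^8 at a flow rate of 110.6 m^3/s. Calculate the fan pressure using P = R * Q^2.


17993.8016 Pa

Compute Q^2:
Q^2 = 110.6^2 = 12232.36
Compute pressure:
P = R * Q^2 = 1.471 * 12232.36
= 17993.8016 Pa


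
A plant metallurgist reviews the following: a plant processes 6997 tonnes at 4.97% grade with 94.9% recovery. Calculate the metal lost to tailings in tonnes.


Total metal in feed:
= 6997 * 4.97 / 100 = 347.7509 tonnes
Metal recovered:
= 347.7509 * 94.9 / 100 = 330.0156041 tonnes
Metal lost to tailings:
= 347.7509 - 330.0156041
= 17.7353 tonnes

17.7353 tonnes


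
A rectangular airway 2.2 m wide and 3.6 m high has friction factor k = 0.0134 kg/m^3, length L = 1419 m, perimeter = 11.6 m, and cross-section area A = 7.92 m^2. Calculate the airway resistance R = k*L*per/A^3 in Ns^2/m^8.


0.444 Ns^2/m^8

Compute the numerator:
k * L * per = 0.0134 * 1419 * 11.6
= 220.56936
Compute the denominator:
A^3 = 7.92^3 = 496.793088
Resistance:
R = 220.56936 / 496.793088
= 0.444 Ns^2/m^8


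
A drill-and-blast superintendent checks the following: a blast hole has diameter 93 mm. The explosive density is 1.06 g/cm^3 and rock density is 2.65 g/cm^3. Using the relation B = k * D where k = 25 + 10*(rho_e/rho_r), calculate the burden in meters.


First, compute k:
rho_e / rho_r = 1.06 / 2.65 = 0.4
k = 25 + 10 * 0.4 = 29
Then, compute burden:
B = k * D / 1000 = 29 * 93 / 1000
= 2697 / 1000
= 2.697 m

2.697 m


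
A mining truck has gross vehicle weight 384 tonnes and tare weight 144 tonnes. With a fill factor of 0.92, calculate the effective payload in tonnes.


Maximum payload = gross - tare
= 384 - 144 = 240 tonnes
Effective payload = max payload * fill factor
= 240 * 0.92
= 220.8 tonnes

220.8 tonnes


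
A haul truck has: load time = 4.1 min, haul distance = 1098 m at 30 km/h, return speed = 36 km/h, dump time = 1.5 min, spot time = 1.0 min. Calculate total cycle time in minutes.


10.626 min

Convert haul speed to m/min: 30 * 1000/60 = 500 m/min
Haul time = 1098 / 500 = 2.196 min
Convert return speed to m/min: 36 * 1000/60 = 600 m/min
Return time = 1098 / 600 = 1.83 min
Total cycle time:
= 4.1 + 2.196 + 1.5 + 1.83 + 1.0
= 10.626 min


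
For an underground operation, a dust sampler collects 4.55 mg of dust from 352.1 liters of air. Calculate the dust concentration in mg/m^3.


12.9225 mg/m^3

Convert liters to m^3: 1 m^3 = 1000 L
Concentration = mass / volume * 1000
= 4.55 / 352.1 * 1000
= 0.01292246521 * 1000
= 12.9225 mg/m^3


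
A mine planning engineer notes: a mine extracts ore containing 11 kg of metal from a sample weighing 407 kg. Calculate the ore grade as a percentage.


Ore grade = (metal mass / ore mass) * 100
= (11 / 407) * 100
= 0.02702702703 * 100
= 2.7027%

2.7027%


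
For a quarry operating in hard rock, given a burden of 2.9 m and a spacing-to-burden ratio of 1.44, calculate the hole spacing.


4.176 m

Spacing = burden * ratio
= 2.9 * 1.44
= 4.176 m


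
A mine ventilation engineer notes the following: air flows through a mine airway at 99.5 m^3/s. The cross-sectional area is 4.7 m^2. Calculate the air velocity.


21.1702 m/s

Velocity = flow rate / cross-sectional area
= 99.5 / 4.7
= 21.1702 m/s


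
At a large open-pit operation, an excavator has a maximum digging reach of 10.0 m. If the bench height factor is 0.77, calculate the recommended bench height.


7.7 m

Bench height = reach * factor
= 10.0 * 0.77
= 7.7 m


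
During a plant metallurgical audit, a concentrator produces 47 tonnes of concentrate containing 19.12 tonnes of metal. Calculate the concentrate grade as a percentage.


Grade = (metal in concentrate / concentrate mass) * 100
= (19.12 / 47) * 100
= 0.4068085106 * 100
= 40.6809%

40.6809%


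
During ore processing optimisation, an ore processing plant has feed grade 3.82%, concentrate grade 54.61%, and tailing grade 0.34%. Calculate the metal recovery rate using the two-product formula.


Using the two-product formula:
R = 100 * c * (f - t) / (f * (c - t))
Numerator = 100 * 54.61 * (3.82 - 0.34)
= 100 * 54.61 * 3.48
= 19004.28
Denominator = 3.82 * (54.61 - 0.34)
= 3.82 * 54.27
= 207.3114
R = 19004.28 / 207.3114
= 91.6702%

91.6702%


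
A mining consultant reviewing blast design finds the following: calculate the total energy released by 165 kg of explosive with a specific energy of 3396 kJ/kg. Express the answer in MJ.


560.34 MJ

Energy = mass * specific_energy / 1000
= 165 * 3396 / 1000
= 560340 / 1000
= 560.34 MJ


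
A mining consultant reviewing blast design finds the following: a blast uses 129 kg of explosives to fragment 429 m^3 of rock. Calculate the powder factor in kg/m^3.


0.3007 kg/m^3

Powder factor = explosive mass / rock volume
= 129 / 429
= 0.3007 kg/m^3
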